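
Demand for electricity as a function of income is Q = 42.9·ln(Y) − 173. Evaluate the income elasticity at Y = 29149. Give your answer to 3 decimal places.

At Y = 29149: Q = 268.020.
dQ/dY = 42.9/Y = 0.00147175 at this income.
η = (dQ/dY)·(Y/Q) = 0.00147175 × (29149/268.020) = 0.160.

0.160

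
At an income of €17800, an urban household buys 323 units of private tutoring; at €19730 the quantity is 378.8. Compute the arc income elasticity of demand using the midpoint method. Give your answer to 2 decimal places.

1.55

ΔQ = 378.8 − 323 = 55.8; midpoint Q̄ = (323 + 378.8)/2 = 350.9.
ΔI = 19730 − 17800 = 1930; midpoint Ī = (17800 + 19730)/2 = 18765.
η = (ΔQ/Q̄) ÷ (ΔI/Ī) = (55.8/350.9) ÷ (1930/18765) = 1.55.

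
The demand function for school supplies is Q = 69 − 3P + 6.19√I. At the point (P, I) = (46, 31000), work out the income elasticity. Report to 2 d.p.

At P = 46, I = 31000: Q = 1020.862.
Holding P constant, ∂Q/∂I = 6.19/(2√I) = 0.0175784.
η_I = (∂Q/∂I)·(I/Q) = 0.0175784 × (31000/1020.862) = 0.53.

0.53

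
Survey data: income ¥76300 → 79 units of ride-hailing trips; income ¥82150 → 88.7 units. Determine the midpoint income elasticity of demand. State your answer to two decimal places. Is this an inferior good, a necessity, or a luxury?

ΔQ = 88.7 − 79 = 9.7; midpoint Q̄ = (79 + 88.7)/2 = 83.85.
ΔI = 82150 − 76300 = 5850; midpoint Ī = (76300 + 82150)/2 = 79225.
η = (ΔQ/Q̄) ÷ (ΔI/Ī) = (9.7/83.85) ÷ (5850/79225) = 1.57.
η > 1 ⇒ luxury.

1.57 (luxury)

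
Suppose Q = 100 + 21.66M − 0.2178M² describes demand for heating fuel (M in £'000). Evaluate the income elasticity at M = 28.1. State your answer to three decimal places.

At M = 28.1: Q = 536.6689.
dQ/dM = 21.66 − 0.4356M = 9.41964.
η = (dQ/dM)·(M/Q) = 9.41964 × (28.1/536.6689) = 0.493.

0.493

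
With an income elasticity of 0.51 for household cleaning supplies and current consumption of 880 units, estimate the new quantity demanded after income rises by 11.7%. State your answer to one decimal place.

932.5

%ΔQ ≈ η × %ΔI = 0.51 × 11.7% = 5.967%.
New Q ≈ 880 × (1 + 0.05967) = 932.5.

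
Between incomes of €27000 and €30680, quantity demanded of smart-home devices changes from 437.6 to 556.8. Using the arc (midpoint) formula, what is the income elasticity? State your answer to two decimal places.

1.88

ΔQ = 556.8 − 437.6 = 119.2; midpoint Q̄ = (437.6 + 556.8)/2 = 497.2.
ΔI = 30680 − 27000 = 3680; midpoint Ī = (27000 + 30680)/2 = 28840.
η = (ΔQ/Q̄) ÷ (ΔI/Ī) = (119.2/497.2) ÷ (3680/28840) = 1.88.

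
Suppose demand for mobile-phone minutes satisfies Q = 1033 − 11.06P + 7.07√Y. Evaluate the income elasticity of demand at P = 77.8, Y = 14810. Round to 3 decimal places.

0.416

At P = 77.8, Y = 14810: Q = 1032.925.
Holding P constant, ∂Q/∂Y = 7.07/(2√Y) = 0.0290477.
η_Y = (∂Q/∂Y)·(Y/Q) = 0.0290477 × (14810/1032.925) = 0.416.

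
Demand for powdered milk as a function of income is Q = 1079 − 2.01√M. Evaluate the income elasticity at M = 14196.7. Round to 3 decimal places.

At M = 14196.7: Q = 839.509.
dQ/dM = -2.01/(2√M) = -0.00843475 at this income.
η = (dQ/dM)·(M/Q) = -0.00843475 × (14196.7/839.509) = -0.143.

-0.143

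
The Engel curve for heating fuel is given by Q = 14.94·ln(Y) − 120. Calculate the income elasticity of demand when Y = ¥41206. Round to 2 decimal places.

At Y = 41206: Q = 38.758.
dQ/dY = 14.94/Y = 0.000362569 at this income.
η = (dQ/dY)·(Y/Q) = 0.000362569 × (41206/38.758) = 0.39.

0.39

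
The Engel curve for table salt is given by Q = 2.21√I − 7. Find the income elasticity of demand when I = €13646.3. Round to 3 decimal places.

0.514

At I = 13646.3: Q = 251.166.
dQ/dI = 2.21/(2√I) = 0.00945921 at this income.
η = (dQ/dI)·(I/Q) = 0.00945921 × (13646.3/251.166) = 0.514.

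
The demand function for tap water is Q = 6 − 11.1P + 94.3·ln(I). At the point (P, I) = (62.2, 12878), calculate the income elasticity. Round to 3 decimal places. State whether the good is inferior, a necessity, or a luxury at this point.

0.453 (necessity)

At P = 62.2, I = 12878: Q = 207.967.
Holding P constant, ∂Q/∂I = 94.3/I = 0.00732257.
η_I = (∂Q/∂I)·(I/Q) = 0.00732257 × (12878/207.967) = 0.453.
Since 0 < η < 1, this is a necessity.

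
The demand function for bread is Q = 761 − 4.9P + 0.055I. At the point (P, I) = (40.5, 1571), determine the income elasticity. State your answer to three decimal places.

At P = 40.5, I = 1571: Q = 648.955.
Holding P constant, ∂Q/∂I = 0.055.
η_I = (∂Q/∂I)·(I/Q) = 0.055 × (1571/648.955) = 0.133.

0.133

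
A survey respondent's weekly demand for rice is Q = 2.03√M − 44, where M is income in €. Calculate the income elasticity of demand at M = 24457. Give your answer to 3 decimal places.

0.580

At M = 24457: Q = 273.466.
dQ/dM = 2.03/(2√M) = 0.0064903 at this income.
η = (dQ/dM)·(M/Q) = 0.0064903 × (24457/273.466) = 0.580.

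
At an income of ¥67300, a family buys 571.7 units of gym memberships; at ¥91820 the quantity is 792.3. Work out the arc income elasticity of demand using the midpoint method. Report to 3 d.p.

1.050

ΔQ = 792.3 − 571.7 = 220.6; midpoint Q̄ = (571.7 + 792.3)/2 = 682.
ΔI = 91820 − 67300 = 24520; midpoint Ī = (67300 + 91820)/2 = 79560.
η = (ΔQ/Q̄) ÷ (ΔI/Ī) = (220.6/682) ÷ (24520/79560) = 1.050.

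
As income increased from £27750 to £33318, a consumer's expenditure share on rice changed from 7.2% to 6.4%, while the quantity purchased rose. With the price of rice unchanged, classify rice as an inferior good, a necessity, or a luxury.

Quantity rises but the budget share falls as income rises, so 0 < η < 1.

necessity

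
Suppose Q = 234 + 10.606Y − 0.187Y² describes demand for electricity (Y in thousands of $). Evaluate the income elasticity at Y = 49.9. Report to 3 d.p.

-1.351

At Y = 49.9: Q = 297.6075.
dQ/dY = 10.606 − 0.374Y = -8.05660.
η = (dQ/dY)·(Y/Q) = -8.05660 × (49.9/297.6075) = -1.351.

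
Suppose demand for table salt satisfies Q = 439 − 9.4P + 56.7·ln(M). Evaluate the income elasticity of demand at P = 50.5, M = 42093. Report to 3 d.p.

0.100

At P = 50.5, M = 42093: Q = 568.021.
Holding P constant, ∂Q/∂M = 56.7/M = 0.00134702.
η_M = (∂Q/∂M)·(M/Q) = 0.00134702 × (42093/568.021) = 0.100.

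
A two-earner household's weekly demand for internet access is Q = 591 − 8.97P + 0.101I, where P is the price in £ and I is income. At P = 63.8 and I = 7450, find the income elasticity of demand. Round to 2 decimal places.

At P = 63.8, I = 7450: Q = 771.164.
Holding P constant, ∂Q/∂I = 0.101.
η_I = (∂Q/∂I)·(I/Q) = 0.101 × (7450/771.164) = 0.98.

0.98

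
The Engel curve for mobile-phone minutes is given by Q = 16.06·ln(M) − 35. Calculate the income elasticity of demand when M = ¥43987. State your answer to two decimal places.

0.12

At M = 43987: Q = 136.708.
dQ/dM = 16.06/M = 0.000365108 at this income.
η = (dQ/dM)·(M/Q) = 0.000365108 × (43987/136.708) = 0.12.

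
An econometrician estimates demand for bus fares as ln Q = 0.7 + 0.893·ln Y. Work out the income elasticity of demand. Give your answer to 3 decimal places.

In a log-linear demand, the coefficient on ln Y is the income elasticity.
So η = 0.893.

0.893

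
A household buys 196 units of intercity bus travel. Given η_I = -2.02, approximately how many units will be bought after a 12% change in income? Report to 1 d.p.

148.5

%ΔQ ≈ η × %ΔI = -2.02 × 12% = -24.24%.
New Q ≈ 196 × (1 − 0.2424) = 148.5.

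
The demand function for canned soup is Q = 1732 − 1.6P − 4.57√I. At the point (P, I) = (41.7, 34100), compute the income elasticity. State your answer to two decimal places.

-0.51

At P = 41.7, I = 34100: Q = 821.375.
Holding P constant, ∂Q/∂I = -4.57/(2√I) = -0.012374.
η_I = (∂Q/∂I)·(I/Q) = -0.012374 × (34100/821.375) = -0.51.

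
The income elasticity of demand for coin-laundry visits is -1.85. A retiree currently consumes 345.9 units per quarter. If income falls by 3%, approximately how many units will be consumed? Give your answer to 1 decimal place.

365.1

%ΔQ ≈ η × %ΔI = -1.85 × (-3%) = 5.55%.
New Q ≈ 345.9 × (1 + 0.0555) = 365.1.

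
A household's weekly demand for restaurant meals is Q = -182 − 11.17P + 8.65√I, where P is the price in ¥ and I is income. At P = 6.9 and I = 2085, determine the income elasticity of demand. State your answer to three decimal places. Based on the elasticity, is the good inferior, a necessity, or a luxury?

At P = 6.9, I = 2085: Q = 135.902.
Holding P constant, ∂Q/∂I = 8.65/(2√I) = 0.0947181.
η_I = (∂Q/∂I)·(I/Q) = 0.0947181 × (2085/135.902) = 1.453.
Since η > 1, this is a luxury.

1.453 (luxury)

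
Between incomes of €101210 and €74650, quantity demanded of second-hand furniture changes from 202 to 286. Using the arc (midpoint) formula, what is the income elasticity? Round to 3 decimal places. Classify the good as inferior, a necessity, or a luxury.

-1.140 (inferior good)

ΔQ = 286 − 202 = 84; midpoint Q̄ = (202 + 286)/2 = 244.
ΔI = 74650 − 101210 = -26560; midpoint Ī = (101210 + 74650)/2 = 87930.
η = (ΔQ/Q̄) ÷ (ΔI/Ī) = (84/244) ÷ (-26560/87930) = -1.140.
η < 0 ⇒ inferior good.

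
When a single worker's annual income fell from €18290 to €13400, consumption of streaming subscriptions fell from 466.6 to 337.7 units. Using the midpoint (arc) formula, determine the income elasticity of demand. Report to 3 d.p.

ΔQ = 337.7 − 466.6 = -128.9; midpoint Q̄ = (466.6 + 337.7)/2 = 402.15.
ΔI = 13400 − 18290 = -4890; midpoint Ī = (18290 + 13400)/2 = 15845.
η = (ΔQ/Q̄) ÷ (ΔI/Ī) = (-128.9/402.15) ÷ (-4890/15845) = 1.039.

1.039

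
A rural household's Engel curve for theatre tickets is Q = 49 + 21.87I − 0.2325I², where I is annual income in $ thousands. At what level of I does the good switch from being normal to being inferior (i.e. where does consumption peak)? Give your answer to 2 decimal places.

47.03

dQ/dI = 21.87 − 0.465I.
The good is inferior where dQ/dI < 0. Setting dQ/dI = 0 gives I = 21.87 / 0.465 = 47.03.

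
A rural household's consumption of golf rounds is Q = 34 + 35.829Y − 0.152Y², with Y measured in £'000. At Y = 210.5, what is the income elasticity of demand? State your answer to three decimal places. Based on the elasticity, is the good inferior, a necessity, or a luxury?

-7.050 (inferior good)

At Y = 210.5: Q = 840.8465.
dQ/dY = 35.829 − 0.304Y = -28.16300.
η = (dQ/dY)·(Y/Q) = -28.16300 × (210.5/840.8465) = -7.050.
η < 0 ⇒ inferior good.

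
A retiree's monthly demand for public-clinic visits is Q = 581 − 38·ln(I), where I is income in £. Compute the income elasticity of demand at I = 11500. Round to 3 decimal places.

At I = 11500: Q = 225.696.
dQ/dI = -38/I = -0.00330435 at this income.
η = (dQ/dI)·(I/Q) = -0.00330435 × (11500/225.696) = -0.168.

-0.168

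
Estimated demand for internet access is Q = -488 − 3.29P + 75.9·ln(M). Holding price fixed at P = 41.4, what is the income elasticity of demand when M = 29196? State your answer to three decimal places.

0.486

At P = 41.4, M = 29196: Q = 156.182.
Holding P constant, ∂Q/∂M = 75.9/M = 0.00259967.
η_M = (∂Q/∂M)·(M/Q) = 0.00259967 × (29196/156.182) = 0.486.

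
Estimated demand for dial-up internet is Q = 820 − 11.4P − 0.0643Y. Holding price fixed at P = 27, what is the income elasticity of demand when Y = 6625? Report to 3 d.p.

At P = 27, Y = 6625: Q = 86.213.
Holding P constant, ∂Q/∂Y = −0.0643.
η_Y = (∂Q/∂Y)·(Y/Q) = -0.0643 × (6625/86.213) = -4.941.

-4.941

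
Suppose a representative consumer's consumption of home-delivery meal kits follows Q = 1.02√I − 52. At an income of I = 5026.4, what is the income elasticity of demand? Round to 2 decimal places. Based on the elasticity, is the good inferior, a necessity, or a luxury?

1.78 (luxury)

At I = 5026.4: Q = 20.315.
dQ/dI = 1.02/(2√I) = 0.00719352 at this income.
η = (dQ/dI)·(I/Q) = 0.00719352 × (5026.4/20.315) = 1.78.
Since η > 1, the good is a luxury.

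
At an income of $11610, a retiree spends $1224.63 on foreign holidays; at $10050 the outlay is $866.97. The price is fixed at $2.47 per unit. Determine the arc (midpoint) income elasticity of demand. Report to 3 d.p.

2.374

With a constant price, Q₁ = 1224.63/2.47 = 495.802 and Q₂ = 866.97/2.47 = 351.000 (equivalently, work directly with expenditure since P cancels).
Midpoint %ΔQ = (866.97 − 1224.63)/1045.80 = -0.34200; midpoint %ΔI = (10050 − 11610)/10830 = -0.14404.
η = -0.34200 / -0.14404 = 2.374.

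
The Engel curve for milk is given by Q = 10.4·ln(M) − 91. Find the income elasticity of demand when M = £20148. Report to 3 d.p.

0.861

At M = 20148: Q = 12.073.
dQ/dM = 10.4/M = 0.00051618 at this income.
η = (dQ/dM)·(M/Q) = 0.00051618 × (20148/12.073) = 0.861.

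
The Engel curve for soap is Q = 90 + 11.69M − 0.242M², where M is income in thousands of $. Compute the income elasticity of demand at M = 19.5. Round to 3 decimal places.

0.194

At M = 19.5: Q = 225.9345.
dQ/dM = 11.69 − 0.484M = 2.25200.
η = (dQ/dM)·(M/Q) = 2.25200 × (19.5/225.9345) = 0.194.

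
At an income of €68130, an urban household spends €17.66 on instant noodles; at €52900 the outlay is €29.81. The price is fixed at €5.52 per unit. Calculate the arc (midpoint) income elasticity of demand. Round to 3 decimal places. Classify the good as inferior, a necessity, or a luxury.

-2.034 (inferior good)

With a constant price, Q₁ = 17.66/5.52 = 3.199 and Q₂ = 29.81/5.52 = 5.400 (equivalently, work directly with expenditure since P cancels).
Midpoint %ΔQ = (29.81 − 17.66)/23.74 = 0.51190; midpoint %ΔI = (52900 − 68130)/60515 = -0.25167.
η = 0.51190 / -0.25167 = -2.034.
η < 0 ⇒ inferior good.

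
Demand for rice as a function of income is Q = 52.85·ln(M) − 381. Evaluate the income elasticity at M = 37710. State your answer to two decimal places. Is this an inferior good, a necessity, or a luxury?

At M = 37710: Q = 175.916.
dQ/dM = 52.85/M = 0.00140149 at this income.
η = (dQ/dM)·(M/Q) = 0.00140149 × (37710/175.916) = 0.30.
Since 0 < η < 1, the good is a necessity.

0.30 (necessity)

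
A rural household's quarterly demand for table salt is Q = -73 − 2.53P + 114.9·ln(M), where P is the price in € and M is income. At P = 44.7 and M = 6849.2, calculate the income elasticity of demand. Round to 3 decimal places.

At P = 44.7, M = 6849.2: Q = 828.693.
Holding P constant, ∂Q/∂M = 114.9/M = 0.0167757.
η_M = (∂Q/∂M)·(M/Q) = 0.0167757 × (6849.2/828.693) = 0.139.

0.139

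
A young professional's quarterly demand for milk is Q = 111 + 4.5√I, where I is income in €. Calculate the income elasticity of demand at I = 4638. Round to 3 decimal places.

0.367

At I = 4638: Q = 417.463.
dQ/dI = 4.5/(2√I) = 0.0330383 at this income.
η = (dQ/dI)·(I/Q) = 0.0330383 × (4638/417.463) = 0.367.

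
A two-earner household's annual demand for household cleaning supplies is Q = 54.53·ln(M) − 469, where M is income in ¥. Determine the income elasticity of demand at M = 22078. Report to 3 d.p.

At M = 22078: Q = 76.427.
dQ/dM = 54.53/M = 0.00246988 at this income.
η = (dQ/dM)·(M/Q) = 0.00246988 × (22078/76.427) = 0.713.

0.713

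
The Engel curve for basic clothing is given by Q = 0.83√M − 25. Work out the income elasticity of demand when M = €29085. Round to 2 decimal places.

At M = 29085: Q = 116.551.
dQ/dM = 0.83/(2√M) = 0.0024334 at this income.
η = (dQ/dM)·(M/Q) = 0.0024334 × (29085/116.551) = 0.61.

0.61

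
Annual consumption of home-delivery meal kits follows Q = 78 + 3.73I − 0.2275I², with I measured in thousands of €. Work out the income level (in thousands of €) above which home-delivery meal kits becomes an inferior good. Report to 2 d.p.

8.20

dQ/dI = 3.73 − 0.455I.
The good is inferior where dQ/dI < 0. Setting dQ/dI = 0 gives I = 3.73 / 0.455 = 8.20.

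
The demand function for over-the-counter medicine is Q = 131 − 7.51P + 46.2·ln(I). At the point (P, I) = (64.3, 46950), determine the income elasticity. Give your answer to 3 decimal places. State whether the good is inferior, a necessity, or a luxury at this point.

At P = 64.3, I = 46950: Q = 145.073.
Holding P constant, ∂Q/∂I = 46.2/I = 0.000984026.
η_I = (∂Q/∂I)·(I/Q) = 0.000984026 × (46950/145.073) = 0.318.
Since 0 < η < 1, this is a necessity.

0.318 (necessity)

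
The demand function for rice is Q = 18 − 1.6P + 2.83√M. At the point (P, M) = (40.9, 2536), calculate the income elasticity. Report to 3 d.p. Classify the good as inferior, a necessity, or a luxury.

0.749 (necessity)

At P = 40.9, M = 2536: Q = 95.075.
Holding P constant, ∂Q/∂M = 2.83/(2√M) = 0.0280984.
η_M = (∂Q/∂M)·(M/Q) = 0.0280984 × (2536/95.075) = 0.749.
Since 0 < η < 1, this is a necessity.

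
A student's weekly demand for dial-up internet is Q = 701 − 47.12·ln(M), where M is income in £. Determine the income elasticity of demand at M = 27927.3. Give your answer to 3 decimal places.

-0.216

At M = 27927.3: Q = 218.616.
dQ/dM = -47.12/M = -0.00168724 at this income.
η = (dQ/dM)·(M/Q) = -0.00168724 × (27927.3/218.616) = -0.216.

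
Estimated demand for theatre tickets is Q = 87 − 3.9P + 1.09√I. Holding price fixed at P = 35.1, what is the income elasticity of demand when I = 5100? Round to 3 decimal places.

1.392

At P = 35.1, I = 5100: Q = 27.952.
Holding P constant, ∂Q/∂I = 1.09/(2√I) = 0.00763153.
η_I = (∂Q/∂I)·(I/Q) = 0.00763153 × (5100/27.952) = 1.392.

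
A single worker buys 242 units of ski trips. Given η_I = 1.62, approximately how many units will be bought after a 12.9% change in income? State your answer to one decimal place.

%ΔQ ≈ η × %ΔI = 1.62 × 12.9% = 20.898%.
New Q ≈ 242 × (1 + 0.20898) = 292.6.

292.6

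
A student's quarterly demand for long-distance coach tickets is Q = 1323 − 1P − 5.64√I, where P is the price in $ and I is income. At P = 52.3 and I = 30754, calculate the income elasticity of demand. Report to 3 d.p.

At P = 52.3, I = 30754: Q = 281.623.
Holding P constant, ∂Q/∂I = -5.64/(2√I) = -0.0160805.
η_I = (∂Q/∂I)·(I/Q) = -0.0160805 × (30754/281.623) = -1.756.

-1.756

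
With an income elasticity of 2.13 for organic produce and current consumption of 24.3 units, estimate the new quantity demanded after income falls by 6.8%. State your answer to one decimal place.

20.8

%ΔQ ≈ η × %ΔI = 2.13 × (-6.8%) = -14.484%.
New Q ≈ 24.3 × (1 − 0.14484) = 20.8.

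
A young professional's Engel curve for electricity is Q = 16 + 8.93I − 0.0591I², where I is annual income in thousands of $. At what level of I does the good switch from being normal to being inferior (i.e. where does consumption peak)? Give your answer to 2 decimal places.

75.55

dQ/dI = 8.93 − 0.1182I.
The good is inferior where dQ/dI < 0. Setting dQ/dI = 0 gives I = 8.93 / 0.1182 = 75.55.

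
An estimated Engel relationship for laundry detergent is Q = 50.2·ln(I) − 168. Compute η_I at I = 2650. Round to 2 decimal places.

At I = 2650: Q = 227.692.
dQ/dI = 50.2/I = 0.0189434 at this income.
η = (dQ/dI)·(I/Q) = 0.0189434 × (2650/227.692) = 0.22.

0.22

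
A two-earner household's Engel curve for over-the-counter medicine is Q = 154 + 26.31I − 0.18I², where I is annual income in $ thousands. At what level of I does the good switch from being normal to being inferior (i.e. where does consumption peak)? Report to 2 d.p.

73.08

dQ/dI = 26.31 − 0.36I.
The good is inferior where dQ/dI < 0. Setting dQ/dI = 0 gives I = 26.31 / 0.36 = 73.08.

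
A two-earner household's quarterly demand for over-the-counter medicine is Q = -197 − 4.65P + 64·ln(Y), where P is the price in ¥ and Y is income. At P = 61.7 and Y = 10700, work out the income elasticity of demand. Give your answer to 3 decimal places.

At P = 61.7, Y = 10700: Q = 109.887.
Holding P constant, ∂Q/∂Y = 64/Y = 0.00598131.
η_Y = (∂Q/∂Y)·(Y/Q) = 0.00598131 × (10700/109.887) = 0.582.

0.582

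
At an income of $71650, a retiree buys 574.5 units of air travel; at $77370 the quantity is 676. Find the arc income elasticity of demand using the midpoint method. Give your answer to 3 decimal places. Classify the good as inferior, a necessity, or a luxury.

ΔQ = 676 − 574.5 = 101.5; midpoint Q̄ = (574.5 + 676)/2 = 625.25.
ΔI = 77370 − 71650 = 5720; midpoint Ī = (71650 + 77370)/2 = 74510.
η = (ΔQ/Q̄) ÷ (ΔI/Ī) = (101.5/625.25) ÷ (5720/74510) = 2.115.
η > 1 ⇒ luxury.

2.115 (luxury)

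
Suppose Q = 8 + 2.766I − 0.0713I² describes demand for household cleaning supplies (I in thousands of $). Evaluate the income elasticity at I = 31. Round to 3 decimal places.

At I = 31: Q = 25.2267.
dQ/dI = 2.766 − 0.1426I = -1.65460.
η = (dQ/dI)·(I/Q) = -1.65460 × (31/25.2267) = -2.033.

-2.033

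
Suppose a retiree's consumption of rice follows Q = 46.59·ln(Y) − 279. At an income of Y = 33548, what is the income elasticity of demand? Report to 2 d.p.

0.23

At Y = 33548: Q = 206.502.
dQ/dY = 46.59/Y = 0.00138876 at this income.
η = (dQ/dY)·(Y/Q) = 0.00138876 × (33548/206.502) = 0.23.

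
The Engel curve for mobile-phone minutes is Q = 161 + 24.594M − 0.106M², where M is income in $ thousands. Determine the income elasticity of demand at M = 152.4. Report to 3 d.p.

-0.812

At M = 152.4: Q = 1447.1950.
dQ/dM = 24.594 − 0.212M = -7.71480.
η = (dQ/dM)·(M/Q) = -7.71480 × (152.4/1447.1950) = -0.812.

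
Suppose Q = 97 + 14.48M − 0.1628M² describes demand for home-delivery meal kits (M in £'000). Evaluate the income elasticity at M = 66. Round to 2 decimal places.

At M = 66: Q = 343.5232.
dQ/dM = 14.48 − 0.3256M = -7.00960.
η = (dQ/dM)·(M/Q) = -7.00960 × (66/343.5232) = -1.35.

-1.35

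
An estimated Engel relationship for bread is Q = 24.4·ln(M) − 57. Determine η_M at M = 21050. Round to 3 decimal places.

At M = 21050: Q = 185.894.
dQ/dM = 24.4/M = 0.00115914 at this income.
η = (dQ/dM)·(M/Q) = 0.00115914 × (21050/185.894) = 0.131.

0.131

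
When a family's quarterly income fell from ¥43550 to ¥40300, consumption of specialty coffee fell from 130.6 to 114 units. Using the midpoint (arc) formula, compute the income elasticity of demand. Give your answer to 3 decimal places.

1.751

ΔQ = 114 − 130.6 = -16.6; midpoint Q̄ = (130.6 + 114)/2 = 122.3.
ΔI = 40300 − 43550 = -3250; midpoint Ī = (43550 + 40300)/2 = 41925.
η = (ΔQ/Q̄) ÷ (ΔI/Ī) = (-16.6/122.3) ÷ (-3250/41925) = 1.751.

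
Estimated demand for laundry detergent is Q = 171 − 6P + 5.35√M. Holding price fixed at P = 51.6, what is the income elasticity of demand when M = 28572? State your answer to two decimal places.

0.59

At P = 51.6, M = 28572: Q = 765.724.
Holding P constant, ∂Q/∂M = 5.35/(2√M) = 0.0158254.
η_M = (∂Q/∂M)·(M/Q) = 0.0158254 × (28572/765.724) = 0.59.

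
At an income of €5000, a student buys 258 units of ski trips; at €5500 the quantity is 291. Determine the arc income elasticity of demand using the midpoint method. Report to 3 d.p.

1.262

ΔQ = 291 − 258 = 33; midpoint Q̄ = (258 + 291)/2 = 274.5.
ΔI = 5500 − 5000 = 500; midpoint Ī = (5000 + 5500)/2 = 5250.
η = (ΔQ/Q̄) ÷ (ΔI/Ī) = (33/274.5) ÷ (500/5250) = 1.262.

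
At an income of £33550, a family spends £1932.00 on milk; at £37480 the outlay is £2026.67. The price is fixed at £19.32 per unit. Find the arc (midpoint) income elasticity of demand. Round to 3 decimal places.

With a constant price, Q₁ = 1932.00/19.32 = 100.000 and Q₂ = 2026.67/19.32 = 104.900 (equivalently, work directly with expenditure since P cancels).
Midpoint %ΔQ = (2026.67 − 1932.00)/1979.34 = 0.04783; midpoint %ΔI = (37480 − 33550)/35515 = 0.11066.
η = 0.04783 / 0.11066 = 0.432.

0.432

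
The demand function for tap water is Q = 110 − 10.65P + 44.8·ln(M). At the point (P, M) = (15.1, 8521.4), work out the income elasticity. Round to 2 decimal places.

0.13

At P = 15.1, M = 8521.4: Q = 354.640.
Holding P constant, ∂Q/∂M = 44.8/M = 0.00525735.
η_M = (∂Q/∂M)·(M/Q) = 0.00525735 × (8521.4/354.640) = 0.13.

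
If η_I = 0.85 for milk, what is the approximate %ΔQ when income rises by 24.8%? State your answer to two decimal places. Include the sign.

%ΔQ ≈ η × %ΔI = 0.85 × 24.8% = 21.08%.

21.08%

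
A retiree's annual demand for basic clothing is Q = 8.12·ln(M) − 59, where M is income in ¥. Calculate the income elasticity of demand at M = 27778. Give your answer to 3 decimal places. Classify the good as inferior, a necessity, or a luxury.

0.337 (necessity)

At M = 27778: Q = 24.084.
dQ/dM = 8.12/M = 0.000292318 at this income.
η = (dQ/dM)·(M/Q) = 0.000292318 × (27778/24.084) = 0.337.
Since 0 < η < 1, the good is a necessity.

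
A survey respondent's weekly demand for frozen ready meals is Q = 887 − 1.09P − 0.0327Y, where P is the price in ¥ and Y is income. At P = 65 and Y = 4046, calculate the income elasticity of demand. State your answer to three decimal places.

At P = 65, Y = 4046: Q = 683.846.
Holding P constant, ∂Q/∂Y = −0.0327.
η_Y = (∂Q/∂Y)·(Y/Q) = -0.0327 × (4046/683.846) = -0.193.

-0.193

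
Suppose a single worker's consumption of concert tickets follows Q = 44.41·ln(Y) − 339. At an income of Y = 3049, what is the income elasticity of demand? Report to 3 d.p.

At Y = 3049: Q = 17.282.
dQ/dY = 44.41/Y = 0.0145654 at this income.
η = (dQ/dY)·(Y/Q) = 0.0145654 × (3049/17.282) = 2.570.

2.570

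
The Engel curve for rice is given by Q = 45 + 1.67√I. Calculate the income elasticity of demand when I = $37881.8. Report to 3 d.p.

At I = 37881.8: Q = 370.036.
dQ/dI = 1.67/(2√I) = 0.00429014 at this income.
η = (dQ/dI)·(I/Q) = 0.00429014 × (37881.8/370.036) = 0.439.

0.439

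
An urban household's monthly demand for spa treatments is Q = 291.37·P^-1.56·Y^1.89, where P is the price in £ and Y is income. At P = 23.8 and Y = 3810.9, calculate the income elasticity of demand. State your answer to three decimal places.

For a multiplicative demand Q = A·P^α·Y^β, the income elasticity is β everywhere.
Here β = 1.89, so η = 1.890.

1.890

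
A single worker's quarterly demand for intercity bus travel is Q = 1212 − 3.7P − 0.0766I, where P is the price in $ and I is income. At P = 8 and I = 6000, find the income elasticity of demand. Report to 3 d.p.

At P = 8, I = 6000: Q = 722.800.
Holding P constant, ∂Q/∂I = −0.0766.
η_I = (∂Q/∂I)·(I/Q) = -0.0766 × (6000/722.800) = -0.636.

-0.636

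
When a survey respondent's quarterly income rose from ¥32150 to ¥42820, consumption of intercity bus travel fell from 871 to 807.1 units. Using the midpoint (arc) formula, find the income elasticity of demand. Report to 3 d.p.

ΔQ = 807.1 − 871 = -63.9; midpoint Q̄ = (871 + 807.1)/2 = 839.05.
ΔI = 42820 − 32150 = 10670; midpoint Ī = (32150 + 42820)/2 = 37485.
η = (ΔQ/Q̄) ÷ (ΔI/Ī) = (-63.9/839.05) ÷ (10670/37485) = -0.268.

-0.268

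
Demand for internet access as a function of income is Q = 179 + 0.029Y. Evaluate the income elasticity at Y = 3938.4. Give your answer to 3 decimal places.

0.390

At Y = 3938.4: Q = 293.214.
dQ/dY = 0.029.
η = (dQ/dY)·(Y/Q) = 0.029 × (3938.4/293.214) = 0.390.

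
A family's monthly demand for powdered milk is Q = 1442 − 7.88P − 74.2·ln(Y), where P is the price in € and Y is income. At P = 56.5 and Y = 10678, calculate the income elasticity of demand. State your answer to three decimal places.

At P = 56.5, Y = 10678: Q = 308.505.
Holding P constant, ∂Q/∂Y = -74.2/Y = -0.00694887.
η_Y = (∂Q/∂Y)·(Y/Q) = -0.00694887 × (10678/308.505) = -0.241.

-0.241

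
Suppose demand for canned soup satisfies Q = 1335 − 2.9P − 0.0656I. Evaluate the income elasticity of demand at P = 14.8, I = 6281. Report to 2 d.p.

-0.47

At P = 14.8, I = 6281: Q = 880.046.
Holding P constant, ∂Q/∂I = −0.0656.
η_I = (∂Q/∂I)·(I/Q) = -0.0656 × (6281/880.046) = -0.47.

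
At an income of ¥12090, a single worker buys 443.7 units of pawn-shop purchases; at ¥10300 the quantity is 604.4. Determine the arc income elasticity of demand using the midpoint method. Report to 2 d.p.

-1.92

ΔQ = 604.4 − 443.7 = 160.7; midpoint Q̄ = (443.7 + 604.4)/2 = 524.05.
ΔI = 10300 − 12090 = -1790; midpoint Ī = (12090 + 10300)/2 = 11195.
η = (ΔQ/Q̄) ÷ (ΔI/Ī) = (160.7/524.05) ÷ (-1790/11195) = -1.92.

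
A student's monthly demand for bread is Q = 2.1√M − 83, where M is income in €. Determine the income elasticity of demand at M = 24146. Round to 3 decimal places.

At M = 24146: Q = 243.319.
dQ/dM = 2.1/(2√M) = 0.0067572 at this income.
η = (dQ/dM)·(M/Q) = 0.0067572 × (24146/243.319) = 0.671.

0.671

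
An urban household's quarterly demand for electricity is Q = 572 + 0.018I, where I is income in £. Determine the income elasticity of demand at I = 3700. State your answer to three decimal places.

At I = 3700: Q = 638.600.
dQ/dI = 0.018.
η = (dQ/dI)·(I/Q) = 0.018 × (3700/638.600) = 0.104.

0.104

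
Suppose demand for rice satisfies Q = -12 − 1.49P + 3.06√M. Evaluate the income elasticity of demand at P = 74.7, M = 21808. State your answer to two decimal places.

At P = 74.7, M = 21808: Q = 328.583.
Holding P constant, ∂Q/∂M = 3.06/(2√M) = 0.0103606.
η_M = (∂Q/∂M)·(M/Q) = 0.0103606 × (21808/328.583) = 0.69.

0.69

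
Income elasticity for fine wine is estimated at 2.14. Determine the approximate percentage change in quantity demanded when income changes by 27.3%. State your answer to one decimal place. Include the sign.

58.4%

%ΔQ ≈ η × %ΔI = 2.14 × 27.3% = 58.4%.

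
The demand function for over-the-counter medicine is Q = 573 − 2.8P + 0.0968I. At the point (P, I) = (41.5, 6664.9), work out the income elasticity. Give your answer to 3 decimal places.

0.585

At P = 41.5, I = 6664.9: Q = 1101.962.
Holding P constant, ∂Q/∂I = 0.0968.
η_I = (∂Q/∂I)·(I/Q) = 0.0968 × (6664.9/1101.962) = 0.585.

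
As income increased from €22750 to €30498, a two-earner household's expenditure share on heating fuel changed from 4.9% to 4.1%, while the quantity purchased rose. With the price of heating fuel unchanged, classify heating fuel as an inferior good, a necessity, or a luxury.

Quantity rises but the budget share falls as income rises, so 0 < η < 1.

necessity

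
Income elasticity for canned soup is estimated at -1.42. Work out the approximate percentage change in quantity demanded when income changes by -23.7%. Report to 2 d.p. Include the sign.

33.65%

%ΔQ ≈ η × %ΔI = -1.42 × (-23.7%) = 33.65%.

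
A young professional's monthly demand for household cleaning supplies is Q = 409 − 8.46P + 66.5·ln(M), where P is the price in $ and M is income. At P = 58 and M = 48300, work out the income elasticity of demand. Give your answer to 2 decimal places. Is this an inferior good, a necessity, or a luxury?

At P = 58, M = 48300: Q = 635.535.
Holding P constant, ∂Q/∂M = 66.5/M = 0.00137681.
η_M = (∂Q/∂M)·(M/Q) = 0.00137681 × (48300/635.535) = 0.10.
Since 0 < η < 1, this is a necessity.

0.10 (necessity)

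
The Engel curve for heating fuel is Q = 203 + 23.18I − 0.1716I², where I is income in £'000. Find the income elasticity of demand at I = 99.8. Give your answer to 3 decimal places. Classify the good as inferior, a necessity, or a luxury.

-1.369 (inferior good)

At I = 99.8: Q = 807.2211.
dQ/dI = 23.18 − 0.3432I = -11.07136.
η = (dQ/dI)·(I/Q) = -11.07136 × (99.8/807.2211) = -1.369.
η < 0 ⇒ inferior good.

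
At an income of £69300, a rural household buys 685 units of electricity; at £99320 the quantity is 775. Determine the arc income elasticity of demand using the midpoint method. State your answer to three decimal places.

ΔQ = 775 − 685 = 90; midpoint Q̄ = (685 + 775)/2 = 730.
ΔI = 99320 − 69300 = 30020; midpoint Ī = (69300 + 99320)/2 = 84310.
η = (ΔQ/Q̄) ÷ (ΔI/Ī) = (90/730) ÷ (30020/84310) = 0.346.

0.346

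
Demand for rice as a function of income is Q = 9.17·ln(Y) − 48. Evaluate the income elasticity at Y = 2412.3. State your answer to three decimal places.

At Y = 2412.3: Q = 23.419.
dQ/dY = 9.17/Y = 0.00380135 at this income.
η = (dQ/dY)·(Y/Q) = 0.00380135 × (2412.3/23.419) = 0.392.

0.392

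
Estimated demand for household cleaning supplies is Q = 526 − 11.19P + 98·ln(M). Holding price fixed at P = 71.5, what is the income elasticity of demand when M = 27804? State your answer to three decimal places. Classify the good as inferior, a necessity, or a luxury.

0.134 (necessity)

At P = 71.5, M = 27804: Q = 728.743.
Holding P constant, ∂Q/∂M = 98/M = 0.00352467.
η_M = (∂Q/∂M)·(M/Q) = 0.00352467 × (27804/728.743) = 0.134.
Since 0 < η < 1, this is a necessity.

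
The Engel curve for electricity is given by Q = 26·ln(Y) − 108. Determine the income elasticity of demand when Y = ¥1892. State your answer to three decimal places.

At Y = 1892: Q = 88.180.
dQ/dY = 26/Y = 0.0137421 at this income.
η = (dQ/dY)·(Y/Q) = 0.0137421 × (1892/88.180) = 0.295.

0.295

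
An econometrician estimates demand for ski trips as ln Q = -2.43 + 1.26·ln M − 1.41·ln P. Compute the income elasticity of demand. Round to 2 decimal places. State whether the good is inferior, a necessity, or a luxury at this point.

1.26 (luxury)

In a log-linear demand, the coefficient on ln M is the income elasticity.
So η = 1.26.
η > 1 ⇒ luxury.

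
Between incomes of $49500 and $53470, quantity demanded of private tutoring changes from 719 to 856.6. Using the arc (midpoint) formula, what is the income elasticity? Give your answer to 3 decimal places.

ΔQ = 856.6 − 719 = 137.6; midpoint Q̄ = (719 + 856.6)/2 = 787.8.
ΔI = 53470 − 49500 = 3970; midpoint Ī = (49500 + 53470)/2 = 51485.
η = (ΔQ/Q̄) ÷ (ΔI/Ī) = (137.6/787.8) ÷ (3970/51485) = 2.265.

2.265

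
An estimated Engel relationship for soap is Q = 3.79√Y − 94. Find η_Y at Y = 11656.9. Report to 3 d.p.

At Y = 11656.9: Q = 315.195.
dQ/dY = 3.79/(2√Y) = 0.0175516 at this income.
η = (dQ/dY)·(Y/Q) = 0.0175516 × (11656.9/315.195) = 0.649.

0.649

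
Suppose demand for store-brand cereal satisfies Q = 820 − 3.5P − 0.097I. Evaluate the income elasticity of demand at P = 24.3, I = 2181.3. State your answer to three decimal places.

-0.404

At P = 24.3, I = 2181.3: Q = 523.364.
Holding P constant, ∂Q/∂I = −0.097.
η_I = (∂Q/∂I)·(I/Q) = -0.097 × (2181.3/523.364) = -0.404.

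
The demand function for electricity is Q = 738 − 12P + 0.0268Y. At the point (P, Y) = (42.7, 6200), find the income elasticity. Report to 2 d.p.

At P = 42.7, Y = 6200: Q = 391.760.
Holding P constant, ∂Q/∂Y = 0.0268.
η_Y = (∂Q/∂Y)·(Y/Q) = 0.0268 × (6200/391.760) = 0.42.

0.42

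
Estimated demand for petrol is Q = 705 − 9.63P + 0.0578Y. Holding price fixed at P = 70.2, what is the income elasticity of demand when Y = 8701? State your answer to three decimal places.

0.946

At P = 70.2, Y = 8701: Q = 531.892.
Holding P constant, ∂Q/∂Y = 0.0578.
η_Y = (∂Q/∂Y)·(Y/Q) = 0.0578 × (8701/531.892) = 0.946.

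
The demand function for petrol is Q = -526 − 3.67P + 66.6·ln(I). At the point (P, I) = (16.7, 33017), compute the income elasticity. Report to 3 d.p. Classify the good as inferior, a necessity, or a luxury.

0.630 (necessity)

At P = 16.7, I = 33017: Q = 105.669.
Holding P constant, ∂Q/∂I = 66.6/I = 0.00201714.
η_I = (∂Q/∂I)·(I/Q) = 0.00201714 × (33017/105.669) = 0.630.
Since 0 < η < 1, this is a necessity.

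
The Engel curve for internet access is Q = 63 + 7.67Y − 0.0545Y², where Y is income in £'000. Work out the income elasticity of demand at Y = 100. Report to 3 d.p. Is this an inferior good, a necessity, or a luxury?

At Y = 100: Q = 285.0000.
dQ/dY = 7.67 − 0.109Y = -3.23000.
η = (dQ/dY)·(Y/Q) = -3.23000 × (100/285.0000) = -1.133.
η < 0 ⇒ inferior good.

-1.133 (inferior good)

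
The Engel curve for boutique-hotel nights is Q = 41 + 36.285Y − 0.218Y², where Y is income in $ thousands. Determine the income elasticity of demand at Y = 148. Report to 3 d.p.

At Y = 148: Q = 636.1080.
dQ/dY = 36.285 − 0.436Y = -28.24300.
η = (dQ/dY)·(Y/Q) = -28.24300 × (148/636.1080) = -6.571.

-6.571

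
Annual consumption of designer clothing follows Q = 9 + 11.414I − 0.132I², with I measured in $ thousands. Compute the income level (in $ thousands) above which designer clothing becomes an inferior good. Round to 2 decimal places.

43.23

dQ/dI = 11.414 − 0.264I.
The good is inferior where dQ/dI < 0. Setting dQ/dI = 0 gives I = 11.414 / 0.264 = 43.23.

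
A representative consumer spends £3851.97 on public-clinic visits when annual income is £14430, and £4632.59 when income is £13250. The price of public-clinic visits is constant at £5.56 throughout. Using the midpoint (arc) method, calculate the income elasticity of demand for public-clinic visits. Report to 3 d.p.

-2.158

With a constant price, Q₁ = 3851.97/5.56 = 692.800 and Q₂ = 4632.59/5.56 = 833.200 (equivalently, work directly with expenditure since P cancels).
Midpoint %ΔQ = (4632.59 − 3851.97)/4242.28 = 0.18401; midpoint %ΔI = (13250 − 14430)/13840 = -0.08526.
η = 0.18401 / -0.08526 = -2.158.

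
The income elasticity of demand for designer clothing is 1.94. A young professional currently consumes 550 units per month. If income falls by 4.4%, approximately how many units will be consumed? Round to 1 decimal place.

%ΔQ ≈ η × %ΔI = 1.94 × (-4.4%) = -8.536%.
New Q ≈ 550 × (1 − 0.08536) = 503.1.

503.1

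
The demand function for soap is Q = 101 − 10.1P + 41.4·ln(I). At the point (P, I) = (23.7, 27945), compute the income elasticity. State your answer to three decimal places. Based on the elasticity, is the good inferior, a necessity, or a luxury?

At P = 23.7, I = 27945: Q = 285.483.
Holding P constant, ∂Q/∂I = 41.4/I = 0.00148148.
η_I = (∂Q/∂I)·(I/Q) = 0.00148148 × (27945/285.483) = 0.145.
Since 0 < η < 1, this is a necessity.

0.145 (necessity)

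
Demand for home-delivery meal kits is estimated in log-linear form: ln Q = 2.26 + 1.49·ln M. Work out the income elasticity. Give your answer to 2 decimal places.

In a log-linear demand, the coefficient on ln M is the income elasticity.
So η = 1.49.

1.49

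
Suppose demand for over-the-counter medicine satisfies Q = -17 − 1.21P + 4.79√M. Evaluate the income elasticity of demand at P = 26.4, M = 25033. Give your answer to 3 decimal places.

At P = 26.4, M = 25033: Q = 708.921.
Holding P constant, ∂Q/∂M = 4.79/(2√M) = 0.0151373.
η_M = (∂Q/∂M)·(M/Q) = 0.0151373 × (25033/708.921) = 0.535.

0.535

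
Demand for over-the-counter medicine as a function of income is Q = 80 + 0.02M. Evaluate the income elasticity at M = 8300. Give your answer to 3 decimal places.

At M = 8300: Q = 246.000.
dQ/dM = 0.02.
η = (dQ/dM)·(M/Q) = 0.02 × (8300/246.000) = 0.675.

0.675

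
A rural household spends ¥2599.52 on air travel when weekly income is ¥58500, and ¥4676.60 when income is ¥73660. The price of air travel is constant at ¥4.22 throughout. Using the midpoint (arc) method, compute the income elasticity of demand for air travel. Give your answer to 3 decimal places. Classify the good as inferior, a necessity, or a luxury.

With a constant price, Q₁ = 2599.52/4.22 = 616.000 and Q₂ = 4676.60/4.22 = 1108.199 (equivalently, work directly with expenditure since P cancels).
Midpoint %ΔQ = (4676.60 − 2599.52)/3638.06 = 0.57093; midpoint %ΔI = (73660 − 58500)/66080 = 0.22942.
η = 0.57093 / 0.22942 = 2.489.
η > 1 ⇒ luxury.

2.489 (luxury)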